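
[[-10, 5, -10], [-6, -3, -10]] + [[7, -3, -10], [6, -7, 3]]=[[-3, 2, -20], [0, -10, -7]]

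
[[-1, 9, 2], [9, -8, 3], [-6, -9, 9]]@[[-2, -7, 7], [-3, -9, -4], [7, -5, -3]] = [[-11, -84, -49], [27, -6, 86], [102, 78, -33]]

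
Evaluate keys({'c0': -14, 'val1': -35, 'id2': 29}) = ['c0', 'val1', 'id2']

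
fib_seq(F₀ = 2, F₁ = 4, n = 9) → F_2 = F_1 + F_0 = 6
F_3 = F_2 + F_1 = 10
F_4 = F_3 + F_2 = 16
...
= [2, 4, 6, 10, 16, 26, 42, 68, 110]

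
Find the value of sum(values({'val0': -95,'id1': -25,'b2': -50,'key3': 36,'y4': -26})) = -160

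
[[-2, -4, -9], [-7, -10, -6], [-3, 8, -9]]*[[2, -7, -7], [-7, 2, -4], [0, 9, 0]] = [[24, -75, 30], [56, -25, 89], [-62, -44, -11]]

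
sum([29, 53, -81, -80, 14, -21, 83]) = 29 + 53 + (-81) + (-80) + 14 + (-21) + 83
= -3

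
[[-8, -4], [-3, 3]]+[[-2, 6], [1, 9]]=[[-10, 2], [-2, 12]]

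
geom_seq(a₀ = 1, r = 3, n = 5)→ [1, 3, 9, 27, 81]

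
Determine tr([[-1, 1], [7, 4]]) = 3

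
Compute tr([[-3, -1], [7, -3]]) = -6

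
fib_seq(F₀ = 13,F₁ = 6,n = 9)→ [13, 6, 19, 25, 44, 69, 113, 182, 295]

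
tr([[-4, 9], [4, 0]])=-4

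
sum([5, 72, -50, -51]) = 5 + 72 + (-50) + (-51)
= -24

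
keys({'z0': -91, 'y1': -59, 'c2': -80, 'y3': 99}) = ['z0', 'y1', 'c2', 'y3']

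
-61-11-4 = -76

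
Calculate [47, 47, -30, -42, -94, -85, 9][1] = 47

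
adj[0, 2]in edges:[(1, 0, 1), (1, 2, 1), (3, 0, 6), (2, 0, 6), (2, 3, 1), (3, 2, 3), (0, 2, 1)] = 1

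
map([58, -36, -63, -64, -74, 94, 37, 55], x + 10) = [68, -26, -53, -54, -64, 104, 47, 65]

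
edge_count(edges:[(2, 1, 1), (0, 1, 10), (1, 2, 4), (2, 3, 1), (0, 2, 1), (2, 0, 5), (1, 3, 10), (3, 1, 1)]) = 8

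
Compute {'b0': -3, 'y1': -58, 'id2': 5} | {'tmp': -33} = {'b0': -3, 'y1': -58, 'id2': 5, 'tmp': -33}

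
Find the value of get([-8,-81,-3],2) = -3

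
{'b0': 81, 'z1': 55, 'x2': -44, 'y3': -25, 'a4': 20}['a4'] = 20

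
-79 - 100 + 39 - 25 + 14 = -151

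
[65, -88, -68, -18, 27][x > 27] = [65]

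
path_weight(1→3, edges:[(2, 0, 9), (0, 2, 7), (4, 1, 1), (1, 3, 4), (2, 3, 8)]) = w(1→3)=4
= 4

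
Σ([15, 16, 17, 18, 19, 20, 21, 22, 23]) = 171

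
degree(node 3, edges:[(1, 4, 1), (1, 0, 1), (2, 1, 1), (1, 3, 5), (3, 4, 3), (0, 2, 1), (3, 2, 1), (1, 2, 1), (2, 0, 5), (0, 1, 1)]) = 3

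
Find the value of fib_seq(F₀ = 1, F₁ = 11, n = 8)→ [1, 11, 12, 23, 35, 58, 93, 151]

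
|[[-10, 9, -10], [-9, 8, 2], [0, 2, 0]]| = 220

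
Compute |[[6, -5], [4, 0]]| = (6)*(0) - (-5)*(4)
= 20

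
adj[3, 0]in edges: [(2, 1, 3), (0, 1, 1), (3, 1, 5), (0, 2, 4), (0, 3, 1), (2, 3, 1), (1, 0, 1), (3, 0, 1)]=1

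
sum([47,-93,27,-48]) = 47 + (-93) + 27 + (-48)
= -67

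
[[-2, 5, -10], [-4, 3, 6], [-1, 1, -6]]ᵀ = [[-2, -4, -1], [5, 3, 1], [-10, 6, -6]]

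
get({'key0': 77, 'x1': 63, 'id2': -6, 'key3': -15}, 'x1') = 63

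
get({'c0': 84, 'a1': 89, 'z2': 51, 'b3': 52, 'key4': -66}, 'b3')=52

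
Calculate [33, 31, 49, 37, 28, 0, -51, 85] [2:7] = [49, 37, 28, 0, -51]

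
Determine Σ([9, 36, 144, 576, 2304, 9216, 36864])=49149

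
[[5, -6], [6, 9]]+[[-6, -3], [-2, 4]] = [[-1, -9], [4, 13]]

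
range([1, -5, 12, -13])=25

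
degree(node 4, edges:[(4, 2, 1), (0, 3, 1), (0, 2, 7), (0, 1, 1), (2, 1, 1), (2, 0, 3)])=1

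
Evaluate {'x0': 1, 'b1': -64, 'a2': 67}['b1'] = -64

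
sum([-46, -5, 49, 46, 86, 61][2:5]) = slice → [49, 46, 86]
49 + 46 + 86
= 181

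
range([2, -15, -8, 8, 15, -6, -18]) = 33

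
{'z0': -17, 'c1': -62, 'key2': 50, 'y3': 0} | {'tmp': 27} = {'z0': -17, 'c1': -62, 'key2': 50, 'y3': 0, 'tmp': 27}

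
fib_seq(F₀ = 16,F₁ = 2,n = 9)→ [16, 2, 18, 20, 38, 58, 96, 154, 250]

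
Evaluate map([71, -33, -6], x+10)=71+10=81, -33+10=-23, -6+10=4
= [81, -23, 4]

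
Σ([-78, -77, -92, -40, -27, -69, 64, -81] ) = -400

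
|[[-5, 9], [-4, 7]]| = (-5)*(7) - (9)*(-4)
= 1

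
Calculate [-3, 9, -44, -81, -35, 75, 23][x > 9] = [75, 23]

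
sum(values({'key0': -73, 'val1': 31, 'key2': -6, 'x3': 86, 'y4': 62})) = (-73) + 31 + (-6) + 86 + 62
= 100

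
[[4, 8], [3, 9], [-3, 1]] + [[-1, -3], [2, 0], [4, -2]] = [[3, 5], [5, 9], [1, -1]]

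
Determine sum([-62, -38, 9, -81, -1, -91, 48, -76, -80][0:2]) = -100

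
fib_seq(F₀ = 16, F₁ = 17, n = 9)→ F_2 = F_1 + F_0 = 33
F_3 = F_2 + F_1 = 50
F_4 = F_3 + F_2 = 83
...
= [16, 17, 33, 50, 83, 133, 216, 349, 565]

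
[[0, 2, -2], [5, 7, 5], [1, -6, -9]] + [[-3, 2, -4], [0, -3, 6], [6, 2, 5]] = [[-3, 4, -6], [5, 4, 11], [7, -4, -4]]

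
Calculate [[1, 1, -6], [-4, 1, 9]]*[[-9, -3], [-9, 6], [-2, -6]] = [[-6, 39], [9, -36]]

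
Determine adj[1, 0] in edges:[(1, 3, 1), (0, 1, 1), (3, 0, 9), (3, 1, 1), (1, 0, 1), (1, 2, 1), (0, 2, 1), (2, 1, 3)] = 1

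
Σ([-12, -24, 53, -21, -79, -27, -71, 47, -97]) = (-12) + (-24) + 53 + (-21) + (-79) + (-27) + (-71) + 47 + (-97)
= -231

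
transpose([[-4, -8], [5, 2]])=[[-4, 5], [-8, 2]]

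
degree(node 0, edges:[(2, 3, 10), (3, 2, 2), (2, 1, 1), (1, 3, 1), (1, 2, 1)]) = incident: none
= 0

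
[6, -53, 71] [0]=6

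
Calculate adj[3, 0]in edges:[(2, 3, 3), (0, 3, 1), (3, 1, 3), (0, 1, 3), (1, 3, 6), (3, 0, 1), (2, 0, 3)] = 1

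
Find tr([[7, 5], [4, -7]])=diagonal: 7 + (-7)
= 0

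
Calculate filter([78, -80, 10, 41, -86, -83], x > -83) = [78, -80, 10, 41]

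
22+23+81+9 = 135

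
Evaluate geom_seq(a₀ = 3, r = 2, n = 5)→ a_0 = 3*2^0 = 3
a_1 = 3*2^1 = 6
a_2 = 3*2^2 = 12
...
= [3, 6, 12, 24, 48]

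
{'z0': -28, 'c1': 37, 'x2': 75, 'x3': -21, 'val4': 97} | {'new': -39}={'z0': -28, 'c1': 37, 'x2': 75, 'x3': -21, 'val4': 97, 'new': -39}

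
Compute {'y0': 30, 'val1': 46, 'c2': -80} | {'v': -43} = {'y0': 30, 'val1': 46, 'c2': -80, 'v': -43}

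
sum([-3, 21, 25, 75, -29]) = (-3) + 21 + 25 + 75 + (-29)
= 89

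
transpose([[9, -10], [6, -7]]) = [[9, 6], [-10, -7]]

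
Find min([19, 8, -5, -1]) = -5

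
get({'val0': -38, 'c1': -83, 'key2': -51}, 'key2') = -51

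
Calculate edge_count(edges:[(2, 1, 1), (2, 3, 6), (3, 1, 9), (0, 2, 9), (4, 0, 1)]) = 5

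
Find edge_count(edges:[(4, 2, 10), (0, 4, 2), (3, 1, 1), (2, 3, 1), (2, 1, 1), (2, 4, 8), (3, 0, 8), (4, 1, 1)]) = 8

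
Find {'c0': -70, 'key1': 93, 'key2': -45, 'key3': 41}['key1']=93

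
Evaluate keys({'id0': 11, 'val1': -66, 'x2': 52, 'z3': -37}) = ['id0', 'val1', 'x2', 'z3']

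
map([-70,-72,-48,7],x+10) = -70+10=-60, -72+10=-62, -48+10=-38, 7+10=17
= [-60, -62, -38, 17]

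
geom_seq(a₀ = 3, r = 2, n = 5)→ [3, 6, 12, 24, 48]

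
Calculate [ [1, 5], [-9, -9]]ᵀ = [[1, -9], [5, -9]]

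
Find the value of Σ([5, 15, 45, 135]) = 5 + 15 + 45 + 135
= 200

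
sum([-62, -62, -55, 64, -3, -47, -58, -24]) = (-62) + (-62) + (-55) + 64 + (-3) + (-47) + (-58) + (-24)
= -247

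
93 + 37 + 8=138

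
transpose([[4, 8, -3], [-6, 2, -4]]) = [[4, -6], [8, 2], [-3, -4]]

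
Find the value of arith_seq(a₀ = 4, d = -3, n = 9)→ [4, 1, -2, -5, -8, -11, -14, -17, -20]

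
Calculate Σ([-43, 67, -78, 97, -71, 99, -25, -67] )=(-43) + 67 + (-78) + 97 + (-71) + 99 + (-25) + (-67)
= -21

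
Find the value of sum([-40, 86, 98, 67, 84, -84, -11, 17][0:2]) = slice → [-40, 86]
(-40) + 86
= 46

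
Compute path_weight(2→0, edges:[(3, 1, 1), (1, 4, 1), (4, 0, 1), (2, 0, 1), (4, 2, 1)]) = 1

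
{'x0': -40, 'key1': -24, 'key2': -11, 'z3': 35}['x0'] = -40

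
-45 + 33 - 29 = -41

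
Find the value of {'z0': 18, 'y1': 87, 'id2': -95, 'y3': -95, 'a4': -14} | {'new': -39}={'z0': 18, 'y1': 87, 'id2': -95, 'y3': -95, 'a4': -14, 'new': -39}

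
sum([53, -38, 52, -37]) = 53 + (-38) + 52 + (-37)
= 30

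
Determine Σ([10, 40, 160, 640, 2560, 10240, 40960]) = 54610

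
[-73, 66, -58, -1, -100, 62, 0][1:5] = [66, -58, -1, -100]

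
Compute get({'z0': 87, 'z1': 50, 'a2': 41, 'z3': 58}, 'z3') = 58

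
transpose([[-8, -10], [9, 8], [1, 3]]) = [[-8, 9, 1], [-10, 8, 3]]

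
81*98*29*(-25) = -5755050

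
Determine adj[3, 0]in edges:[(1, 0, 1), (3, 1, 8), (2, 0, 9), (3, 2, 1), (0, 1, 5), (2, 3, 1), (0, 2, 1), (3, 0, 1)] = 1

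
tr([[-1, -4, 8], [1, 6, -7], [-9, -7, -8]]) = -3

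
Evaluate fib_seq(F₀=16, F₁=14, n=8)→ F_2 = F_1 + F_0 = 30
F_3 = F_2 + F_1 = 44
F_4 = F_3 + F_2 = 74
...
= [16, 14, 30, 44, 74, 118, 192, 310]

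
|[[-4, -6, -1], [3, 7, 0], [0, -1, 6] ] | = -57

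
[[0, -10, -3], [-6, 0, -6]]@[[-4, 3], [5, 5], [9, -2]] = [[-77, -44], [-30, -6]]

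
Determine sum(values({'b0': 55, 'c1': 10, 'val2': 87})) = 55 + 10 + 87
= 152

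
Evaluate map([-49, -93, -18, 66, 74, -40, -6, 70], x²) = (-49)²=2401, (-93)²=8649, (-18)²=324, (66)²=4356, (74)²=5476, (-40)²=1600, (-6)²=36, (70)²=4900
= [2401, 8649, 324, 4356, 5476, 1600, 36, 4900]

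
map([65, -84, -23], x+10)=[75, -74, -13]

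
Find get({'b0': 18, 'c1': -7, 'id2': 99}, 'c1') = -7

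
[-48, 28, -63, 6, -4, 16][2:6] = [-63, 6, -4, 16]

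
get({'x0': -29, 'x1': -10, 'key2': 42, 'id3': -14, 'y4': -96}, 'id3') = -14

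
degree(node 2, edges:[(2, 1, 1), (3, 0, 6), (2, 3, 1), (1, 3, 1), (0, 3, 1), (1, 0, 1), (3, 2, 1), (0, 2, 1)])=incident: (2,1), (2,3), (3,2), (0,2)
= 4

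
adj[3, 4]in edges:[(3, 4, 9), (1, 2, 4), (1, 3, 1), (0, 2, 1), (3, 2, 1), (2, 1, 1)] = 9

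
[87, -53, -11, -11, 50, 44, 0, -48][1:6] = [-53, -11, -11, 50, 44]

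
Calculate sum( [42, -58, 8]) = 42 + (-58) + 8
= -8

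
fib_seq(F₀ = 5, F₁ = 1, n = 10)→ F_2 = F_1 + F_0 = 6
F_3 = F_2 + F_1 = 7
F_4 = F_3 + F_2 = 13
...
= [5, 1, 6, 7, 13, 20, 33, 53, 86, 139]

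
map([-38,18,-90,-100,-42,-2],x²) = [1444, 324, 8100, 10000, 1764, 4]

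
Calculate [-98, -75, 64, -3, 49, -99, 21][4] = 49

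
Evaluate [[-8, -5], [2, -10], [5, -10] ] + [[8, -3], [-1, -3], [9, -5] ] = [[0, -8], [1, -13], [14, -15]]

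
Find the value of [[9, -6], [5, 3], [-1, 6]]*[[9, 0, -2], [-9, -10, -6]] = [[135, 60, 18], [18, -30, -28], [-63, -60, -34]]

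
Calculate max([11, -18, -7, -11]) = 11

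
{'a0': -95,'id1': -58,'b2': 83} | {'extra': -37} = {'a0': -95, 'id1': -58, 'b2': 83, 'extra': -37}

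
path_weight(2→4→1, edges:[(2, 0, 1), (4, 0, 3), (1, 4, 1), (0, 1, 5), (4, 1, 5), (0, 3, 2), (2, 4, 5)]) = w(2→4)=5 + w(4→1)=5
= 10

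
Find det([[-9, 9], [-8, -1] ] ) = 81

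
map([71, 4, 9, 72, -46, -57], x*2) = [142, 8, 18, 144, -92, -114]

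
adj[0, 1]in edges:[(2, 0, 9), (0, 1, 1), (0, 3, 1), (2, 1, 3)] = 1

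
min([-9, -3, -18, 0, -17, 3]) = -18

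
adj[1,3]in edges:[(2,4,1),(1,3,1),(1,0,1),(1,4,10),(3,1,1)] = 1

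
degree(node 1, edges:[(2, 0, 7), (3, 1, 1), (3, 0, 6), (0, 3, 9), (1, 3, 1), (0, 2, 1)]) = 2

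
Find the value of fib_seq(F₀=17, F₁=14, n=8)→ F_2 = F_1 + F_0 = 31
F_3 = F_2 + F_1 = 45
F_4 = F_3 + F_2 = 76
...
= [17, 14, 31, 45, 76, 121, 197, 318]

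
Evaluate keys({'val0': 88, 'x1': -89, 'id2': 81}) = ['val0', 'x1', 'id2']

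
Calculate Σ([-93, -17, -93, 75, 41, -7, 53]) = (-93) + (-17) + (-93) + 75 + 41 + (-7) + 53
= -41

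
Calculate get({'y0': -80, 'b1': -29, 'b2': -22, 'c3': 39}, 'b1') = -29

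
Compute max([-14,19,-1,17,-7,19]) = 19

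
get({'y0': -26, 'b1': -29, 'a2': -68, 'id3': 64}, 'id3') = 64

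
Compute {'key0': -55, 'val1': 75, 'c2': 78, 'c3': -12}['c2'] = 78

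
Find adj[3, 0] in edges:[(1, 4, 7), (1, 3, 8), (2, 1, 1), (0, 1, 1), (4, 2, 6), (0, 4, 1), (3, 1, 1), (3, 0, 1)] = 1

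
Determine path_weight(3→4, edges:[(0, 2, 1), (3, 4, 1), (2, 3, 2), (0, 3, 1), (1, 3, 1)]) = w(3→4)=1
= 1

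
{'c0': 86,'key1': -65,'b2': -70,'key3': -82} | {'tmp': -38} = {'c0': 86, 'key1': -65, 'b2': -70, 'key3': -82, 'tmp': -38}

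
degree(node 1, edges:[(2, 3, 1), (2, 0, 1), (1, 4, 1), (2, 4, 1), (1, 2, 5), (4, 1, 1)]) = 3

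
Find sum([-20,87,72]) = (-20) + 87 + 72
= 139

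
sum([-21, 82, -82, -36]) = -57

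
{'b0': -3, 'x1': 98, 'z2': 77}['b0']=-3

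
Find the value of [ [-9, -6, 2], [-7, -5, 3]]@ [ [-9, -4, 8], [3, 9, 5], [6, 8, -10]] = [[75, -2, -122], [66, 7, -111]]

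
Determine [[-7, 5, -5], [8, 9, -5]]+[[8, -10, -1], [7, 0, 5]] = [[1, -5, -6], [15, 9, 0]]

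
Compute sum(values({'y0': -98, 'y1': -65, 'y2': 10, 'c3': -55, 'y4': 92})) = (-98) + (-65) + 10 + (-55) + 92
= -116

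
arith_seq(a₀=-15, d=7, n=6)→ a_0 = -15 + 0*7 = -15
a_1 = -15 + 1*7 = -8
a_2 = -15 + 2*7 = -1
...
= [-15, -8, -1, 6, 13, 20]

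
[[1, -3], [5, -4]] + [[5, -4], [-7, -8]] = [[6, -7], [-2, -12]]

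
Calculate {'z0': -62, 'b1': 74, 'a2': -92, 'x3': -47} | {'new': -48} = {'z0': -62, 'b1': 74, 'a2': -92, 'x3': -47, 'new': -48}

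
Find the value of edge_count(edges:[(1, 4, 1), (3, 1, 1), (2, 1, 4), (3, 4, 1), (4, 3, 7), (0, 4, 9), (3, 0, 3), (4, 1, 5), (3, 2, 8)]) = 9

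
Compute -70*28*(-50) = 98000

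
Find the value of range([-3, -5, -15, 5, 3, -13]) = 20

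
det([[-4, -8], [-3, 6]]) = (-4)*(6) - (-8)*(-3)
= -48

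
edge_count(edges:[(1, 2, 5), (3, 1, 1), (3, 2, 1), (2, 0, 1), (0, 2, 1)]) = 5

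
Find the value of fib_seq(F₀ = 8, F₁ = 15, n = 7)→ [8, 15, 23, 38, 61, 99, 160]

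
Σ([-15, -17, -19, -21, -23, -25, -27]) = (-15) + (-17) + (-19) + (-21) + (-23) + (-25) + (-27)
= -147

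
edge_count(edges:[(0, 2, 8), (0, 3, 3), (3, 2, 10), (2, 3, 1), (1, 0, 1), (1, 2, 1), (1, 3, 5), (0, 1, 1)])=8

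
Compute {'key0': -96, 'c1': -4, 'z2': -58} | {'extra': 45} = {'key0': -96, 'c1': -4, 'z2': -58, 'extra': 45}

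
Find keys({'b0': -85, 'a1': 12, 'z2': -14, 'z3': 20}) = ['b0', 'a1', 'z2', 'z3']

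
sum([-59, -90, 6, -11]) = (-59) + (-90) + 6 + (-11)
= -154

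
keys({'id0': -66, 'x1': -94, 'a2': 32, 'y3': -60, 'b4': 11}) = ['id0', 'x1', 'a2', 'y3', 'b4']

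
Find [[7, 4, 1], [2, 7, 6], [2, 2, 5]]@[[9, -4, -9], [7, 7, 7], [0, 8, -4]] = [[91, 8, -39], [67, 89, 7], [32, 46, -24]]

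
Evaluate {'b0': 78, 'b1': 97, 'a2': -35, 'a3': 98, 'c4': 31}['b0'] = 78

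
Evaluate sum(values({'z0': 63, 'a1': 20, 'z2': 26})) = 109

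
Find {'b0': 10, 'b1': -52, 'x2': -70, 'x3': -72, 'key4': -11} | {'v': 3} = {'b0': 10, 'b1': -52, 'x2': -70, 'x3': -72, 'key4': -11, 'v': 3}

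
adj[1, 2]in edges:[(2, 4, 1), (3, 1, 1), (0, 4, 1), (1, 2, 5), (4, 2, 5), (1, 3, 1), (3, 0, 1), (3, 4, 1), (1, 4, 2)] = 5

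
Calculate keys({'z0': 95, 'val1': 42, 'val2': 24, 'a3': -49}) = ['z0', 'val1', 'val2', 'a3']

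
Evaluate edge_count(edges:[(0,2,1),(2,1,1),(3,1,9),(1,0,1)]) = 4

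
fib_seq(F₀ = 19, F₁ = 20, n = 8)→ [19, 20, 39, 59, 98, 157, 255, 412]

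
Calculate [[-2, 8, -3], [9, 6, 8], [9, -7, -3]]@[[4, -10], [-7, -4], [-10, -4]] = [[-34, 0], [-86, -146], [115, -50]]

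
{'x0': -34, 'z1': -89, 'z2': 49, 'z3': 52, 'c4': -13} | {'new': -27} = {'x0': -34, 'z1': -89, 'z2': 49, 'z3': 52, 'c4': -13, 'new': -27}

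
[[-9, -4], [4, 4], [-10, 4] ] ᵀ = [[-9, 4, -10], [-4, 4, 4]]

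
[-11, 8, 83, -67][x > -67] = [-11, 8, 83]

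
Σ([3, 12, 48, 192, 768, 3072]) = 4095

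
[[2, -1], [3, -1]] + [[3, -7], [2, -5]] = [[5, -8], [5, -6]]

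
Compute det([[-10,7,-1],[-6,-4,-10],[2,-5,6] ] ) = 814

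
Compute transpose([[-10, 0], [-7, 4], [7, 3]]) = [[-10, -7, 7], [0, 4, 3]]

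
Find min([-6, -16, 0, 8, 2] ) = -16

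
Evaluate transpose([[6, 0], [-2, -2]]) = [[6, -2], [0, -2]]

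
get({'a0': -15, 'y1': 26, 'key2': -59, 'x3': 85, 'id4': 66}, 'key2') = -59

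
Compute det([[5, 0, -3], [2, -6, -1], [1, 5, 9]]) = (1)*(5)*det([[-6, -1], [5, 9]]) + (-1)*(0)*det([[2, -1], [1, 9]]) + (1)*(-3)*det([[2, -6], [1, 5]])
= -245 + 0 + -48
= -293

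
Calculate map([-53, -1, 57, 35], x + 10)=-53+10=-43, -1+10=9, 57+10=67, 35+10=45
= [-43, 9, 67, 45]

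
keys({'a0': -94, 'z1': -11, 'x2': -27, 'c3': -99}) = ['a0', 'z1', 'x2', 'c3']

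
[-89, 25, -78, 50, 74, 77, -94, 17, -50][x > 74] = keep x where x > 74: -89✗, 25✗, -78✗, 50✗, 74✗, 77✓, -94✗, 17✗, -50✗
= [77]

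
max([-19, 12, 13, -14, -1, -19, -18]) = 13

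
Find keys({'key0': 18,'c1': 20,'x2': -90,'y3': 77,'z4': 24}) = ['key0', 'c1', 'x2', 'y3', 'z4']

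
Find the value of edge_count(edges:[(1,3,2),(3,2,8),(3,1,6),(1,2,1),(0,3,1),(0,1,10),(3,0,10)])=7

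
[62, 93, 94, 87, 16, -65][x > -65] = [62, 93, 94, 87, 16]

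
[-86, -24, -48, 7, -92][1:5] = [-24, -48, 7, -92]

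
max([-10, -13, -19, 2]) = 2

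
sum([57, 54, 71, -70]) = 112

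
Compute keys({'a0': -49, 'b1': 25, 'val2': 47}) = ['a0', 'b1', 'val2']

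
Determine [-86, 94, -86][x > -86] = [94]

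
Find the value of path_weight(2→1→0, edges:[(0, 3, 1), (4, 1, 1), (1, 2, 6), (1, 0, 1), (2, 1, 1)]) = 2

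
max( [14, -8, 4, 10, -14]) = 14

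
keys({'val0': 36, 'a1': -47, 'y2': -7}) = ['val0', 'a1', 'y2']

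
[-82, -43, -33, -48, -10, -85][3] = -48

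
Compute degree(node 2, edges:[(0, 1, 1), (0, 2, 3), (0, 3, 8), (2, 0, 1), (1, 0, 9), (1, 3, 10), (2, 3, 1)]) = incident: (0,2), (2,0), (2,3)
= 3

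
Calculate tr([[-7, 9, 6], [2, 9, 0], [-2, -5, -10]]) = -8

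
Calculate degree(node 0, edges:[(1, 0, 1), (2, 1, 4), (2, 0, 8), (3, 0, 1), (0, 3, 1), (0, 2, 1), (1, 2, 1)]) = incident: (1,0), (2,0), (3,0), (0,3), (0,2)
= 5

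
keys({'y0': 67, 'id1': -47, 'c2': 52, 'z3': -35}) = ['y0', 'id1', 'c2', 'z3']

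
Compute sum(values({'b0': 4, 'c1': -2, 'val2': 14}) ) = 16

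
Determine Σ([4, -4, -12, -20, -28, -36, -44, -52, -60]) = 4 + (-4) + (-12) + (-20) + (-28) + (-36) + (-44) + (-52) + (-60)
= -252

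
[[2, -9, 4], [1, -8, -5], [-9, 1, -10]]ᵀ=[[2, 1, -9], [-9, -8, 1], [4, -5, -10]]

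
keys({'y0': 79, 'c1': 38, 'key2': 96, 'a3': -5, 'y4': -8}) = ['y0', 'c1', 'key2', 'a3', 'y4']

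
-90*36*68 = -220320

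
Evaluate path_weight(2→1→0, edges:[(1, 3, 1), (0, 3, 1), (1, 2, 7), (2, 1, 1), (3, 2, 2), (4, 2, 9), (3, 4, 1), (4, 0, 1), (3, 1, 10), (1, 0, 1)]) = w(2→1)=1 + w(1→0)=1
= 2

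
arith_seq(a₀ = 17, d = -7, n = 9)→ a_0 = 17 + 0*-7 = 17
a_1 = 17 + 1*-7 = 10
a_2 = 17 + 2*-7 = 3
...
= [17, 10, 3, -4, -11, -18, -25, -32, -39]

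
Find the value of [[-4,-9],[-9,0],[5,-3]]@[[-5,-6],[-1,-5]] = C[0][0] = (-4)*(-5) + (-9)*(-1) = 29
C[0][1] = (-4)*(-6) + (-9)*(-5) = 69
C[1][0] = (-9)*(-5) + (0)*(-1) = 45
C[1][1] = (-9)*(-6) + (0)*(-5) = 54
C[2][0] = (5)*(-5) + (-3)*(-1) = -22
C[2][1] = (5)*(-6) + (-3)*(-5) = -15
= [[29, 69], [45, 54], [-22, -15]]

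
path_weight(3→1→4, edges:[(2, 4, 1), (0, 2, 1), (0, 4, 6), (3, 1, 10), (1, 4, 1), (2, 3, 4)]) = w(3→1)=10 + w(1→4)=1
= 11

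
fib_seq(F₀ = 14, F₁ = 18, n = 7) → F_2 = F_1 + F_0 = 32
F_3 = F_2 + F_1 = 50
F_4 = F_3 + F_2 = 82
...
= [14, 18, 32, 50, 82, 132, 214]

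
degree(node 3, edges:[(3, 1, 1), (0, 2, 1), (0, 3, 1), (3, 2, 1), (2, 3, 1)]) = incident: (3,1), (0,3), (3,2), (2,3)
= 4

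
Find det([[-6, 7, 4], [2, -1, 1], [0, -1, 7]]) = -70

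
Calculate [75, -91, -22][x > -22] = keep x where x > -22: 75✓, -91✗, -22✗
= [75]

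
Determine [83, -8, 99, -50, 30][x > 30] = keep x where x > 30: 83✓, -8✗, 99✓, -50✗, 30✗
= [83, 99]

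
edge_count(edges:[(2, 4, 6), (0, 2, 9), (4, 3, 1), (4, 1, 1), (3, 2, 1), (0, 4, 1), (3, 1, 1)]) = 7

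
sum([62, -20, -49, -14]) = -21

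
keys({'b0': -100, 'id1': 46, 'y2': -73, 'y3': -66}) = ['b0', 'id1', 'y2', 'y3']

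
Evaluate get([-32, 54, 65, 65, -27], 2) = 65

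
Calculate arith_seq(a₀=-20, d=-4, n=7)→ [-20, -24, -28, -32, -36, -40, -44]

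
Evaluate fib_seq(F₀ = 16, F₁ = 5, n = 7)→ F_2 = F_1 + F_0 = 21
F_3 = F_2 + F_1 = 26
F_4 = F_3 + F_2 = 47
...
= [16, 5, 21, 26, 47, 73, 120]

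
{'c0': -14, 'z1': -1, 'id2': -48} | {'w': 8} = {'c0': -14, 'z1': -1, 'id2': -48, 'w': 8}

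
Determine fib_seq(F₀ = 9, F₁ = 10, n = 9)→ F_2 = F_1 + F_0 = 19
F_3 = F_2 + F_1 = 29
F_4 = F_3 + F_2 = 48
...
= [9, 10, 19, 29, 48, 77, 125, 202, 327]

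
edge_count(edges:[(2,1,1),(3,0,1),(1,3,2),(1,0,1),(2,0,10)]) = 5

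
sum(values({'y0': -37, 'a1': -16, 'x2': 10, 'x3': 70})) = 27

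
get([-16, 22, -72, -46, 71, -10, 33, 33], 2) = -72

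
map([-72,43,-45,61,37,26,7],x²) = [5184, 1849, 2025, 3721, 1369, 676, 49]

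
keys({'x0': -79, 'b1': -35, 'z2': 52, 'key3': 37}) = ['x0', 'b1', 'z2', 'key3']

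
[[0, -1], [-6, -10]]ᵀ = [[0, -6], [-1, -10]]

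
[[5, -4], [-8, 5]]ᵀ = [[5, -8], [-4, 5]]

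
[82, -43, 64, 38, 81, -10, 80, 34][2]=64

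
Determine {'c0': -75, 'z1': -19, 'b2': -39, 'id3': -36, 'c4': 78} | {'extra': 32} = {'c0': -75, 'z1': -19, 'b2': -39, 'id3': -36, 'c4': 78, 'extra': 32}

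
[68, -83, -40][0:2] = [68, -83]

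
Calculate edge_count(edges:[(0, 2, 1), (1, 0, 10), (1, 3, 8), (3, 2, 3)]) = 4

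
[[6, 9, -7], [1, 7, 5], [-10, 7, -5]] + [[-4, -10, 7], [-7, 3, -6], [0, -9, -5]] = [[2, -1, 0], [-6, 10, -1], [-10, -2, -10]]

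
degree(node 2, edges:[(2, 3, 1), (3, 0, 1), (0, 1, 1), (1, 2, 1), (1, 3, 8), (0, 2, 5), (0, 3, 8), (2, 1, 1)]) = incident: (2,3), (1,2), (0,2), (2,1)
= 4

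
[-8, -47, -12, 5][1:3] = [-47, -12]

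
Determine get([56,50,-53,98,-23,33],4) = -23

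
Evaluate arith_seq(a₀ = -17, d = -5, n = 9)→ [-17, -22, -27, -32, -37, -42, -47, -52, -57]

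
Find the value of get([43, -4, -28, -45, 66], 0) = 43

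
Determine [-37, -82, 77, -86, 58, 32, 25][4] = 58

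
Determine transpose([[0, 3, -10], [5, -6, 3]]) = [[0, 5], [3, -6], [-10, 3]]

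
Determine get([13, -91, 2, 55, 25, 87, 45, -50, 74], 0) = 13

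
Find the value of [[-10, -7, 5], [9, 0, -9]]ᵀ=[[-10, 9], [-7, 0], [5, -9]]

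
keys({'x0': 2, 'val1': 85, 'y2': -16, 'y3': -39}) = ['x0', 'val1', 'y2', 'y3']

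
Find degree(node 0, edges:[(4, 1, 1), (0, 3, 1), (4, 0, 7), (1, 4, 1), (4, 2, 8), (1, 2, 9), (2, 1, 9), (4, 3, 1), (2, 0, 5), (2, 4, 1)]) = 3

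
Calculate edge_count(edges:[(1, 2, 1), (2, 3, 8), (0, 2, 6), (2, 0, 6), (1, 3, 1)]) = 5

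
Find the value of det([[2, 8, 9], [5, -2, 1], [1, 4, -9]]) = (1)*(2)*det([[-2, 1], [4, -9]]) + (-1)*(8)*det([[5, 1], [1, -9]]) + (1)*(9)*det([[5, -2], [1, 4]])
= 28 + 368 + 198
= 594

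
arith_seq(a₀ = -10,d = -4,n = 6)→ [-10, -14, -18, -22, -26, -30]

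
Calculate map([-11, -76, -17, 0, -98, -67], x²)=[121, 5776, 289, 0, 9604, 4489]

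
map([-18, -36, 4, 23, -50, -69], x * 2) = [-36, -72, 8, 46, -100, -138]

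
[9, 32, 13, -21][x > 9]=[32, 13]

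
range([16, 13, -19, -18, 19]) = 38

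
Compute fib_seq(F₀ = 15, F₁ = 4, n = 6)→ F_2 = F_1 + F_0 = 19
F_3 = F_2 + F_1 = 23
F_4 = F_3 + F_2 = 42
...
= [15, 4, 19, 23, 42, 65]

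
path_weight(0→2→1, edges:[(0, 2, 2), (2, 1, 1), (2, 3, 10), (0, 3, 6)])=3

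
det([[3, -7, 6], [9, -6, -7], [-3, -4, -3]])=(1)*(3)*det([[-6, -7], [-4, -3]]) + (-1)*(-7)*det([[9, -7], [-3, -3]]) + (1)*(6)*det([[9, -6], [-3, -4]])
= -30 + -336 + -324
= -690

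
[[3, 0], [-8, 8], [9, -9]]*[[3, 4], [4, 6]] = C[0][0] = (3)*(3) + (0)*(4) = 9
C[0][1] = (3)*(4) + (0)*(6) = 12
C[1][0] = (-8)*(3) + (8)*(4) = 8
C[1][1] = (-8)*(4) + (8)*(6) = 16
C[2][0] = (9)*(3) + (-9)*(4) = -9
C[2][1] = (9)*(4) + (-9)*(6) = -18
= [[9, 12], [8, 16], [-9, -18]]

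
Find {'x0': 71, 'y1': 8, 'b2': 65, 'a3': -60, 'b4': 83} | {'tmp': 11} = {'x0': 71, 'y1': 8, 'b2': 65, 'a3': -60, 'b4': 83, 'tmp': 11}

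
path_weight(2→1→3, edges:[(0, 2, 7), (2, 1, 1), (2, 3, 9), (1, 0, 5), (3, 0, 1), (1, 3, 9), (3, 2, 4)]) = 10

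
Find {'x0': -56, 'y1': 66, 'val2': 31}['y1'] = 66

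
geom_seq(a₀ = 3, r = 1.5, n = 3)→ [3.0, 4.5, 6.75]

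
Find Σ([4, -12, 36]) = 28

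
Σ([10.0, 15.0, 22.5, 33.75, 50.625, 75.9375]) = 207.8125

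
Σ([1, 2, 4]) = 1 + 2 + 4
= 7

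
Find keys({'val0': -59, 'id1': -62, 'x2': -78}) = ['val0', 'id1', 'x2']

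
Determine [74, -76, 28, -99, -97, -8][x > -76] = [74, 28, -8]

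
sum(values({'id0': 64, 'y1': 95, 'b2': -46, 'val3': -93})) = 64 + 95 + (-46) + (-93)
= 20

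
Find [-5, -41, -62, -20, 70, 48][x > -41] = keep x where x > -41: -5✓, -41✗, -62✗, -20✓, 70✓, 48✓
= [-5, -20, 70, 48]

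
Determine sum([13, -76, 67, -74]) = -70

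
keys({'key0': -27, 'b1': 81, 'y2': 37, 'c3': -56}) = ['key0', 'b1', 'y2', 'c3']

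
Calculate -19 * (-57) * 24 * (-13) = -337896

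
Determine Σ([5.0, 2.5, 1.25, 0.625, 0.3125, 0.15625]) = 9.84375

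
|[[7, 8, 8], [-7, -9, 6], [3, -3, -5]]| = 689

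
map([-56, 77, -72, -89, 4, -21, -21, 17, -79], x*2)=-56*2=-112, 77*2=154, -72*2=-144, -89*2=-178, 4*2=8, -21*2=-42, -21*2=-42, 17*2=34, -79*2=-158
= [-112, 154, -144, -178, 8, -42, -42, 34, -158]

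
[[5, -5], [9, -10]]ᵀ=[[5, 9], [-5, -10]]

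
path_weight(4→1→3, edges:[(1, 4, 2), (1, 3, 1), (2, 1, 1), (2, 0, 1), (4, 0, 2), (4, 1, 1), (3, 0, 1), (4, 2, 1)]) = w(4→1)=1 + w(1→3)=1
= 2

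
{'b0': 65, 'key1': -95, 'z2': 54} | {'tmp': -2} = {'b0': 65, 'key1': -95, 'z2': 54, 'tmp': -2}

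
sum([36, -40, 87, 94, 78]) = 36 + (-40) + 87 + 94 + 78
= 255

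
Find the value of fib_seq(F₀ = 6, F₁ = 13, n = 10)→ F_2 = F_1 + F_0 = 19
F_3 = F_2 + F_1 = 32
F_4 = F_3 + F_2 = 51
...
= [6, 13, 19, 32, 51, 83, 134, 217, 351, 568]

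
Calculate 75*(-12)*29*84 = -2192400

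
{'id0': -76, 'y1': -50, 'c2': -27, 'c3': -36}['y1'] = -50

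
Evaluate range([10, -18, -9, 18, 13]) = 36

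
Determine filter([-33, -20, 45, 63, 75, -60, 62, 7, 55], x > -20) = keep x where x > -20: -33✗, -20✗, 45✓, 63✓, 75✓, -60✗, 62✓, 7✓, 55✓
= [45, 63, 75, 62, 7, 55]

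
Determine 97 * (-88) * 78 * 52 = -34622016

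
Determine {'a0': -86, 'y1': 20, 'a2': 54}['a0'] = -86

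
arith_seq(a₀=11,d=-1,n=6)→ a_0 = 11 + 0*-1 = 11
a_1 = 11 + 1*-1 = 10
a_2 = 11 + 2*-1 = 9
...
= [11, 10, 9, 8, 7, 6]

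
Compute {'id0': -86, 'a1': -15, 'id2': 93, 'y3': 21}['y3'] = 21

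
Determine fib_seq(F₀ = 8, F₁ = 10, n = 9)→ F_2 = F_1 + F_0 = 18
F_3 = F_2 + F_1 = 28
F_4 = F_3 + F_2 = 46
...
= [8, 10, 18, 28, 46, 74, 120, 194, 314]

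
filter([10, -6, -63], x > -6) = keep x where x > -6: 10✓, -6✗, -63✗
= [10]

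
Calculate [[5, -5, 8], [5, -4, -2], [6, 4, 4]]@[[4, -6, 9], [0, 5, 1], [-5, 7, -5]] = [[-20, 1, 0], [30, -64, 51], [4, 12, 38]]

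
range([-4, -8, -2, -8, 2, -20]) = 22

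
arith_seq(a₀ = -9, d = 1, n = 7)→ a_0 = -9 + 0*1 = -9
a_1 = -9 + 1*1 = -8
a_2 = -9 + 2*1 = -7
...
= [-9, -8, -7, -6, -5, -4, -3]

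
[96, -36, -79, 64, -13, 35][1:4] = [-36, -79, 64]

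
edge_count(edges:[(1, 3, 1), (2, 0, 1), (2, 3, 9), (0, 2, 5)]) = 4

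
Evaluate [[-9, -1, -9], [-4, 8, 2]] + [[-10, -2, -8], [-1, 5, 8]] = [[-19, -3, -17], [-5, 13, 10]]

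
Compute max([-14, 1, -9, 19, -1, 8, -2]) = 19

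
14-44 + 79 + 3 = 52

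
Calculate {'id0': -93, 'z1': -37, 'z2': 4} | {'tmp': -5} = {'id0': -93, 'z1': -37, 'z2': 4, 'tmp': -5}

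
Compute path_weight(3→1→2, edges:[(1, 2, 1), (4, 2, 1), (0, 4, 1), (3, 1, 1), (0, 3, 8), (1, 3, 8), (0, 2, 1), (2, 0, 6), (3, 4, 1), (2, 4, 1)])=2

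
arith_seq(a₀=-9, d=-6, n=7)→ a_0 = -9 + 0*-6 = -9
a_1 = -9 + 1*-6 = -15
a_2 = -9 + 2*-6 = -21
...
= [-9, -15, -21, -27, -33, -39, -45]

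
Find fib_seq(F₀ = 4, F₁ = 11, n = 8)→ F_2 = F_1 + F_0 = 15
F_3 = F_2 + F_1 = 26
F_4 = F_3 + F_2 = 41
...
= [4, 11, 15, 26, 41, 67, 108, 175]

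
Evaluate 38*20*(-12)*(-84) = 766080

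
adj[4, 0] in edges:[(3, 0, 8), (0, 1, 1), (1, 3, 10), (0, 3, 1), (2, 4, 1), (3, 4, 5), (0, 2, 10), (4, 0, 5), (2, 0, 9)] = 5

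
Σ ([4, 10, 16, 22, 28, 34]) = 114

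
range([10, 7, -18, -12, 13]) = 31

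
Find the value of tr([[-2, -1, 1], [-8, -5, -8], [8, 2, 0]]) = -7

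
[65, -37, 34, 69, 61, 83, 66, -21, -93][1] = -37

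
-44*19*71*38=-2255528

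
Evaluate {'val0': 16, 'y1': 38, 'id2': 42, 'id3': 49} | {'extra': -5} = {'val0': 16, 'y1': 38, 'id2': 42, 'id3': 49, 'extra': -5}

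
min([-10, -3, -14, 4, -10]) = -14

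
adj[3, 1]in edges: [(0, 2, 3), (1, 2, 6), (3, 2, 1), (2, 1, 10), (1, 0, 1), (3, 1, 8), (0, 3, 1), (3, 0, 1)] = 8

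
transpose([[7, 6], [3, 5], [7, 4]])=[[7, 3, 7], [6, 5, 4]]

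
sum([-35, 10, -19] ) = -44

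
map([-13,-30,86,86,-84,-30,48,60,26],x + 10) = -13+10=-3, -30+10=-20, 86+10=96, 86+10=96, -84+10=-74, -30+10=-20, 48+10=58, 60+10=70, 26+10=36
= [-3, -20, 96, 96, -74, -20, 58, 70, 36]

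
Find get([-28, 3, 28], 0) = -28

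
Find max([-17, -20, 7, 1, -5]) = 7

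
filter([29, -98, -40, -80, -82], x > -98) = keep x where x > -98: 29✓, -98✗, -40✓, -80✓, -82✓
= [29, -40, -80, -82]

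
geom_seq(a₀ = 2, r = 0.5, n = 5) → [2.0, 1.0, 0.5, 0.25, 0.125]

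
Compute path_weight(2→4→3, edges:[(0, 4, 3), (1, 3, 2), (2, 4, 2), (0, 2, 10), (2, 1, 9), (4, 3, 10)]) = w(2→4)=2 + w(4→3)=10
= 12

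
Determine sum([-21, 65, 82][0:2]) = 44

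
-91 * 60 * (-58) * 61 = 19317480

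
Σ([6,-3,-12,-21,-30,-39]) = -99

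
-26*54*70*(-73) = 7174440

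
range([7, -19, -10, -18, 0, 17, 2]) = 36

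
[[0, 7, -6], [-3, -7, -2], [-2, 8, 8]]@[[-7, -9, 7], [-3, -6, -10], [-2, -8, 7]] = [[-9, 6, -112], [46, 85, 35], [-26, -94, -38]]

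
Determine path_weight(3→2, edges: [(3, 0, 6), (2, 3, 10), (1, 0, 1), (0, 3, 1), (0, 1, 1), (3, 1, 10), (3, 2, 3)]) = 3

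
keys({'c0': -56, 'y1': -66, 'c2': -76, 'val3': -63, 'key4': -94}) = ['c0', 'y1', 'c2', 'val3', 'key4']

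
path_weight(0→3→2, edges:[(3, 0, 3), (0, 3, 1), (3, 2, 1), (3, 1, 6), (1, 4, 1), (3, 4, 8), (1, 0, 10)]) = w(0→3)=1 + w(3→2)=1
= 2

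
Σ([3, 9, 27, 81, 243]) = 363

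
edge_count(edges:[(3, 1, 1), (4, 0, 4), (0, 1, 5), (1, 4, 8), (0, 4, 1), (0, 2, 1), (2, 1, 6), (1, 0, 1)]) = 8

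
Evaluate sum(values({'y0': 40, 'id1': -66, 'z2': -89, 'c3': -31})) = -146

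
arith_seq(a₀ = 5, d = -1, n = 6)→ a_0 = 5 + 0*-1 = 5
a_1 = 5 + 1*-1 = 4
a_2 = 5 + 2*-1 = 3
...
= [5, 4, 3, 2, 1, 0]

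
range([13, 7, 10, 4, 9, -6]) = 19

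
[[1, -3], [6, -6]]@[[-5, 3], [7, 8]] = C[0][0] = (1)*(-5) + (-3)*(7) = -26
C[0][1] = (1)*(3) + (-3)*(8) = -21
C[1][0] = (6)*(-5) + (-6)*(7) = -72
C[1][1] = (6)*(3) + (-6)*(8) = -30
= [[-26, -21], [-72, -30]]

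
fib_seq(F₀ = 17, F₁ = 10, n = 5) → [17, 10, 27, 37, 64]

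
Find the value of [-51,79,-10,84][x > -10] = [79, 84]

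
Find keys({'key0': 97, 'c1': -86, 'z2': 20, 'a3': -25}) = ['key0', 'c1', 'z2', 'a3']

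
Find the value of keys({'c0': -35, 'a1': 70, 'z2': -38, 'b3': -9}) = ['c0', 'a1', 'z2', 'b3']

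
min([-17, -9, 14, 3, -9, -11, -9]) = -17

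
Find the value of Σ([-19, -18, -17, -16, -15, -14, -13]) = -112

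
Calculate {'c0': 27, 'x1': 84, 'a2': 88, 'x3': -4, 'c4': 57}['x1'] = 84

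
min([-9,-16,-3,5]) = -16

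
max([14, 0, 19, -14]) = 19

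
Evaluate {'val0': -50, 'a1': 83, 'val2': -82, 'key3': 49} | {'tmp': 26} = {'val0': -50, 'a1': 83, 'val2': -82, 'key3': 49, 'tmp': 26}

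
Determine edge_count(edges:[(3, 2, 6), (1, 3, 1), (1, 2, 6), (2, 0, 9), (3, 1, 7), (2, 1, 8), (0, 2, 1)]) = 7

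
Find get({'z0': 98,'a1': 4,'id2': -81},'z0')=98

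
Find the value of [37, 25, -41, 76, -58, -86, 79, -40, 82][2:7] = [-41, 76, -58, -86, 79]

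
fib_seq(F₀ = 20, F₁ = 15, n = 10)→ [20, 15, 35, 50, 85, 135, 220, 355, 575, 930]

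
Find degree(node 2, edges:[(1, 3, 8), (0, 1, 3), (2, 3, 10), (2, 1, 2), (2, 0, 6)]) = incident: (2,3), (2,1), (2,0)
= 3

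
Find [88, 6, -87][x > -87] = [88, 6]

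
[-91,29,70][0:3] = [-91, 29, 70]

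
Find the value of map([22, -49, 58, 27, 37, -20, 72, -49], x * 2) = [44, -98, 116, 54, 74, -40, 144, -98]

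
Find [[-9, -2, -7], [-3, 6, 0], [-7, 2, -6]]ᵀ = [[-9, -3, -7], [-2, 6, 2], [-7, 0, -6]]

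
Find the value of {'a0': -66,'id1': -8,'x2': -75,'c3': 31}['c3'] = 31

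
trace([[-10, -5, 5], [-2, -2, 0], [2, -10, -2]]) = diagonal: (-10) + (-2) + (-2)
= -14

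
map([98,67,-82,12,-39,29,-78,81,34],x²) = [9604, 4489, 6724, 144, 1521, 841, 6084, 6561, 1156]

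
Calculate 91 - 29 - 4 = 58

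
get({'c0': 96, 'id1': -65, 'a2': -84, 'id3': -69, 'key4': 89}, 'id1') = -65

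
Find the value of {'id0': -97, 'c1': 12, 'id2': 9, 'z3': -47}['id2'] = 9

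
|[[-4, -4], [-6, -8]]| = (-4)*(-8) - (-4)*(-6)
= 8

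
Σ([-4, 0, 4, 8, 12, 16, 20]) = (-4) + 0 + 4 + 8 + 12 + 16 + 20
= 56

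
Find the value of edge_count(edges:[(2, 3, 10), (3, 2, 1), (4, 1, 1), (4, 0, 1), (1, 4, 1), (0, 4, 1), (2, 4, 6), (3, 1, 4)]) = 8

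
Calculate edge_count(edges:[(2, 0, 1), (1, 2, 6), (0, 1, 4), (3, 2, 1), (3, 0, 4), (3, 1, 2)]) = 6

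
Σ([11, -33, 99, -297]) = 11 + -33 + 99 + -297
= -220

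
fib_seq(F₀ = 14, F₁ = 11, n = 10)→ [14, 11, 25, 36, 61, 97, 158, 255, 413, 668]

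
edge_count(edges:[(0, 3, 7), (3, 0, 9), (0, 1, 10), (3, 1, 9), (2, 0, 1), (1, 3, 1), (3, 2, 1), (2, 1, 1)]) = 8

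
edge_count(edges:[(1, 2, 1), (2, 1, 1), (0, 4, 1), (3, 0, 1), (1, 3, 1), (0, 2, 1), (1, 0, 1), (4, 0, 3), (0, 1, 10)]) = 9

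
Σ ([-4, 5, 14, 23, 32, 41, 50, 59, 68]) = (-4) + 5 + 14 + 23 + 32 + 41 + 50 + 59 + 68
= 288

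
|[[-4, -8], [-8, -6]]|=(-4)*(-6) - (-8)*(-8)
= -40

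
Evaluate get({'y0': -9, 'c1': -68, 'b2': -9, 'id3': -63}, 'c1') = -68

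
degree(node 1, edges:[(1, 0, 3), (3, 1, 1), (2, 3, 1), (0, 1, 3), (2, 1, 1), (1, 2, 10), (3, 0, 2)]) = incident: (1,0), (3,1), (0,1), (2,1), (1,2)
= 5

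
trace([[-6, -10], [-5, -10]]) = diagonal: (-6) + (-10)
= -16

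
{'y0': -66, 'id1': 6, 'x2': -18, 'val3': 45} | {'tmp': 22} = {'y0': -66, 'id1': 6, 'x2': -18, 'val3': 45, 'tmp': 22}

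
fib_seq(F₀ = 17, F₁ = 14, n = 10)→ F_2 = F_1 + F_0 = 31
F_3 = F_2 + F_1 = 45
F_4 = F_3 + F_2 = 76
...
= [17, 14, 31, 45, 76, 121, 197, 318, 515, 833]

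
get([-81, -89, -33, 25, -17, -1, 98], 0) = -81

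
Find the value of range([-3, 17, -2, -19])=36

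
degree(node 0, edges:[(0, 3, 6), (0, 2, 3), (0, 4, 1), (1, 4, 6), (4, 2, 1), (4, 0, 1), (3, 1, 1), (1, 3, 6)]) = 4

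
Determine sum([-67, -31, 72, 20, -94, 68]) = (-67) + (-31) + 72 + 20 + (-94) + 68
= -32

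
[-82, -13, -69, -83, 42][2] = -69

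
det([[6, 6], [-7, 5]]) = 72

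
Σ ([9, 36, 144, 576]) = 9 + 36 + 144 + 576
= 765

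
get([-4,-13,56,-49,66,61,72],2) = 56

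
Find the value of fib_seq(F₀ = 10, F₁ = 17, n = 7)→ F_2 = F_1 + F_0 = 27
F_3 = F_2 + F_1 = 44
F_4 = F_3 + F_2 = 71
...
= [10, 17, 27, 44, 71, 115, 186]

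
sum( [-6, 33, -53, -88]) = -114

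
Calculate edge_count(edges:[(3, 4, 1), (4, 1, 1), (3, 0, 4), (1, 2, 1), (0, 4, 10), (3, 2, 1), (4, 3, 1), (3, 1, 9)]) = 8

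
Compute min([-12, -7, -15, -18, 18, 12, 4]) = -18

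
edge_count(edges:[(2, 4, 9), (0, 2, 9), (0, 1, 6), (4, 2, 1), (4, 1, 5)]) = 5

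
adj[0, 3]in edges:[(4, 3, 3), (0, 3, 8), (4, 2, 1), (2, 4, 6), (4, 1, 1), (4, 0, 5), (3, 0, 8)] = 8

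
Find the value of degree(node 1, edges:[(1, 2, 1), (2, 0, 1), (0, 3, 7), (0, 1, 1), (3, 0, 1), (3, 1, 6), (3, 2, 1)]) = 3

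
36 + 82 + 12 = 130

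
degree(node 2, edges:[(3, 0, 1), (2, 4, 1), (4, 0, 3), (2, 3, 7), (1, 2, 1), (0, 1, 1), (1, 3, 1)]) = incident: (2,4), (2,3), (1,2)
= 3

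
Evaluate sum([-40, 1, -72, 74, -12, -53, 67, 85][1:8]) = slice → [1, -72, 74, -12, -53, 67, 85]
1 + (-72) + 74 + (-12) + (-53) + 67 + 85
= 90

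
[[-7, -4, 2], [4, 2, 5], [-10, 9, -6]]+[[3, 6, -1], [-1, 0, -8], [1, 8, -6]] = [[-4, 2, 1], [3, 2, -3], [-9, 17, -12]]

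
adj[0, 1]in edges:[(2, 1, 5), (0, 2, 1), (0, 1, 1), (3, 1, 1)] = 1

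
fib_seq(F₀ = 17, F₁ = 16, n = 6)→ F_2 = F_1 + F_0 = 33
F_3 = F_2 + F_1 = 49
F_4 = F_3 + F_2 = 82
...
= [17, 16, 33, 49, 82, 131]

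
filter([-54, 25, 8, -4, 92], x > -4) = keep x where x > -4: -54✗, 25✓, 8✓, -4✗, 92✓
= [25, 8, 92]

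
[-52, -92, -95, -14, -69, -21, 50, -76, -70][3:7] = [-14, -69, -21, 50]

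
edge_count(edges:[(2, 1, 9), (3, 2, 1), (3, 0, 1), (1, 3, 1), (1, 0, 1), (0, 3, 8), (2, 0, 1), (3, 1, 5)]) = 8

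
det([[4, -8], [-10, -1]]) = -84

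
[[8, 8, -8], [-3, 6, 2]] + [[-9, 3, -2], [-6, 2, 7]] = [[-1, 11, -10], [-9, 8, 9]]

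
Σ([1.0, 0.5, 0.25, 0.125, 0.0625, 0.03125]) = 1.0 + 0.5 + 0.25 + 0.125 + 0.0625 + 0.03125
= 1.96875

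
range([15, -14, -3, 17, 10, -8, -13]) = 31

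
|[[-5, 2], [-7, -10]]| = (-5)*(-10) - (2)*(-7)
= 64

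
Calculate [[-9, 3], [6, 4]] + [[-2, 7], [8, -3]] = [[-11, 10], [14, 1]]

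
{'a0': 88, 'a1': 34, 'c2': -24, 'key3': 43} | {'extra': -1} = {'a0': 88, 'a1': 34, 'c2': -24, 'key3': 43, 'extra': -1}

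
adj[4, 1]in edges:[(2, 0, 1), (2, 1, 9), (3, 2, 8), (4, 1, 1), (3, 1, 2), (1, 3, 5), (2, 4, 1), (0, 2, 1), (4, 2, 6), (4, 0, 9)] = 1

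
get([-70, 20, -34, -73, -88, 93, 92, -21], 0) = -70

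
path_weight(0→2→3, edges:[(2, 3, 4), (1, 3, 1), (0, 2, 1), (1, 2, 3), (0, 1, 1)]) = w(0→2)=1 + w(2→3)=4
= 5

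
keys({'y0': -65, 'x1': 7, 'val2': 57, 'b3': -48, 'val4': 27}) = ['y0', 'x1', 'val2', 'b3', 'val4']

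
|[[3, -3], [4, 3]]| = (3)*(3) - (-3)*(4)
= 21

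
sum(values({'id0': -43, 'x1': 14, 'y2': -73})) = -102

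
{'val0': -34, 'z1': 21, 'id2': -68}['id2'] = -68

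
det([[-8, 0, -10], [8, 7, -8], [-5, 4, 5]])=-1206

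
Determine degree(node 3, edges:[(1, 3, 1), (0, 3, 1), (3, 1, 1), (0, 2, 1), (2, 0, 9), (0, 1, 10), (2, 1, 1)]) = 3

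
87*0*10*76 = 0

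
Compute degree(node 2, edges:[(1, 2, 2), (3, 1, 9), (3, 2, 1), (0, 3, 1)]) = 2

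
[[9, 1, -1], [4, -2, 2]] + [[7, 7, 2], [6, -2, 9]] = [[16, 8, 1], [10, -4, 11]]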